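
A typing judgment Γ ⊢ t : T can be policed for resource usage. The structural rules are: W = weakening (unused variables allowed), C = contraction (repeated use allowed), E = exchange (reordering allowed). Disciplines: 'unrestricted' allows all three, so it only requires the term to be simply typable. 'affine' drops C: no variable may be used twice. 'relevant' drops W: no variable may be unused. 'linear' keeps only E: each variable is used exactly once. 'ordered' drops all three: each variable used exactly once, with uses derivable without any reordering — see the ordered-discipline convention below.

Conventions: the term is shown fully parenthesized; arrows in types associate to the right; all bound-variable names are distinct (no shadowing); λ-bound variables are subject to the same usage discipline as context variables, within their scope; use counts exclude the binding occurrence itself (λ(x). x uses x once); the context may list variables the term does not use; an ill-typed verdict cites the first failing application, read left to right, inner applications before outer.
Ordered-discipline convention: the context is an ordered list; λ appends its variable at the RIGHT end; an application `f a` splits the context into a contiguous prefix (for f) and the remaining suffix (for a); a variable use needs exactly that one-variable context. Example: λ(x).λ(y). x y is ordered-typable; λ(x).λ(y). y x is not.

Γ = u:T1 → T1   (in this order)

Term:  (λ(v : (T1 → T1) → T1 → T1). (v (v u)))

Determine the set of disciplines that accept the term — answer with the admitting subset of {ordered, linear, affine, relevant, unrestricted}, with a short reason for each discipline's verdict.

admitting disciplines: relevant, unrestricted
usage: u ×1, v [bound] ×2
order of uses: v, v, u
typing: ✓ — ((T1 → T1) → T1 → T1) → T1 → T1
ordered ✗ (uses contraction: v ×2)
linear ✗ (uses contraction: v ×2)
affine ✗ (uses contraction: v ×2)
relevant ✓ (every one of u, v appears)
unrestricted ✓ (well-typed at ((T1 → T1) → T1 → T1) → T1 → T1; no restrictions here)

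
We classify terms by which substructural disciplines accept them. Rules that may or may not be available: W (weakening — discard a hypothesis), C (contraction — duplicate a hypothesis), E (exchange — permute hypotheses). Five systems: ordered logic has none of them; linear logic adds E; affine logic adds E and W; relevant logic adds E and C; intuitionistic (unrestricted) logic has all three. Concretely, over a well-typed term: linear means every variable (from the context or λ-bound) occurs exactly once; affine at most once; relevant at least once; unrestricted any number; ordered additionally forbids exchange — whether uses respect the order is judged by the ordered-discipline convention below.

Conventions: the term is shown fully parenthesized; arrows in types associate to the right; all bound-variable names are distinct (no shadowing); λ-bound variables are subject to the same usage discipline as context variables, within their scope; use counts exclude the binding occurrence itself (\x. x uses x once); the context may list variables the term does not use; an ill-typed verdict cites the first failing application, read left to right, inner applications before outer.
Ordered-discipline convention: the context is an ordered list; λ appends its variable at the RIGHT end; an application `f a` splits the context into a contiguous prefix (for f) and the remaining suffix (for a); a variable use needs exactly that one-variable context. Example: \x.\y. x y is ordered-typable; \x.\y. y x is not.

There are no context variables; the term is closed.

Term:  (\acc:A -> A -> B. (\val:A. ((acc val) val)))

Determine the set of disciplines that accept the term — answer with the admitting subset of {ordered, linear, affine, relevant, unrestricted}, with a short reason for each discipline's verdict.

accepted by: relevant, unrestricted
usage: acc (bound)=1, val (bound)=2
order of uses: acc, val, val
typing: well-typed at (A -> A -> B) -> A -> B
ordered ✗ (needs contraction — val ×2)
linear ✗ (needs contraction — val ×2)
affine ✗ (needs contraction — val ×2)
relevant ✓ (every one of acc, val appears)
unrestricted ✓ (type-checks ((A -> A -> B) -> A -> B) and nothing is barred)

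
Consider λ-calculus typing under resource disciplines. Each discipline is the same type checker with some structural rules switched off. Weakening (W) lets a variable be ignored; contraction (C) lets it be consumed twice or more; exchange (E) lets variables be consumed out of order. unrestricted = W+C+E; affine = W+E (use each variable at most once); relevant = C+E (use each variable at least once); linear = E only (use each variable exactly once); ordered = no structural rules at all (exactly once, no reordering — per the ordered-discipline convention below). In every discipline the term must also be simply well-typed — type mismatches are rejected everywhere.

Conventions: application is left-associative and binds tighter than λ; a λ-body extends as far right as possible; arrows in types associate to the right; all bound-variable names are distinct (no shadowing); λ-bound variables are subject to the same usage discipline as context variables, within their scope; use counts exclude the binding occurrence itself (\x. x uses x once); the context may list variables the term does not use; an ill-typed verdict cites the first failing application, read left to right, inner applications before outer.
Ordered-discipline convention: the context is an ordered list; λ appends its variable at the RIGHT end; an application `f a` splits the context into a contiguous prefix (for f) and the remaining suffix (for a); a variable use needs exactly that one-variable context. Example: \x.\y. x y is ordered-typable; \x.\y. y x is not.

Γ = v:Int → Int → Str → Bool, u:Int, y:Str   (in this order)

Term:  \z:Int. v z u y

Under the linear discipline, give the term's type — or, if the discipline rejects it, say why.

term : Int → Bool
use counts: v=1, u=1, y=1, z [bound]=1
order of uses: v, z, u, y
typing: well-typed at Int → Bool
summary: ordered ✗ · linear ✓ · affine ✓ · relevant ✓ · unrestricted ✓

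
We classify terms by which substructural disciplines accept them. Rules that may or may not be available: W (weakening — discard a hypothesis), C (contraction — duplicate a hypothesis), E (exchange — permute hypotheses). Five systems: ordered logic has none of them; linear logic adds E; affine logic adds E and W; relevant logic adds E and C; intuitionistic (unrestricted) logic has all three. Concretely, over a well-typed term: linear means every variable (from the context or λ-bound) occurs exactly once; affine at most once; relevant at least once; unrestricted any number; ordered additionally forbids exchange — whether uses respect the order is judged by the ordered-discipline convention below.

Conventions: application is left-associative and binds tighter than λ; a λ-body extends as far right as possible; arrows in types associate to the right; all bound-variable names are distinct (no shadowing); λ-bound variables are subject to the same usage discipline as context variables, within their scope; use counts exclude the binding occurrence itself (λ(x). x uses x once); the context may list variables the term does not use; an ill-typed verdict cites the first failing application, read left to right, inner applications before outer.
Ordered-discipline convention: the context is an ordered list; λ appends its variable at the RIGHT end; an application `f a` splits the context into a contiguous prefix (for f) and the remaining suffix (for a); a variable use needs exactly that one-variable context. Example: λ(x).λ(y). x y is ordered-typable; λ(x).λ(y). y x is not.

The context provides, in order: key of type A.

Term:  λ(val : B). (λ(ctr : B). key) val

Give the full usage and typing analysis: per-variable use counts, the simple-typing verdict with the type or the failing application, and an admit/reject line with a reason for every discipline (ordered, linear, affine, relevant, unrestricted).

use counts: key: 1, val [bound]: 1, ctr [bound]: 0
use order (left to right): key, val
typing: well-typed at B → A
ordered ✗ (needs weakening: ctr unused)
linear ✗ (needs weakening: ctr unused)
affine ✓ (key, val, ctr: no repeats, contraction unneeded)
relevant ✗ (needs weakening: ctr unused)
unrestricted ✓ (simply typable at B → A; W, C, E all held)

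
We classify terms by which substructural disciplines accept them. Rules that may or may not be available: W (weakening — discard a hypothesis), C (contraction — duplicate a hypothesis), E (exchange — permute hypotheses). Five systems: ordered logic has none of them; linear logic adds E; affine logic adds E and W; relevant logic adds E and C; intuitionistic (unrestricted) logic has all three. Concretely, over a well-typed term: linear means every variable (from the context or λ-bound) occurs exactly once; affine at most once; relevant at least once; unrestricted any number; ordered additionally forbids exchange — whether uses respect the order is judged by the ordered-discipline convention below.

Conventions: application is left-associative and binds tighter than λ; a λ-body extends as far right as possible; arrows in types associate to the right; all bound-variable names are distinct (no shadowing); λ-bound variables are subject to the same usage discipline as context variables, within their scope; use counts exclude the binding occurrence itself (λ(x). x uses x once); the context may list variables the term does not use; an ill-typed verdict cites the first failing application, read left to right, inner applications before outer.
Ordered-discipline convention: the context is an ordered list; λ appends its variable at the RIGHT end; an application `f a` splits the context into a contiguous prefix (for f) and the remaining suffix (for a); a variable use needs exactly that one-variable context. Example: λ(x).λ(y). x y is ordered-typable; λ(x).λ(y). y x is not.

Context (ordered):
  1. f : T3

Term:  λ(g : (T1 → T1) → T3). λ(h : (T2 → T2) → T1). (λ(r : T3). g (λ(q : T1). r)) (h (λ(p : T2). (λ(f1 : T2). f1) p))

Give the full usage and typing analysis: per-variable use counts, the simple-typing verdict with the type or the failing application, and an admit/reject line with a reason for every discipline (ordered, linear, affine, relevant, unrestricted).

use counts: f: 0×, g (λ-bound): 1×, h (λ-bound): 1×, r (λ-bound): 1×, q (λ-bound): 0×, p (λ-bound): 1×, f1 (λ-bound): 1×
uses in reading order: g, r, h, f1, p
typing: ill-typed: argument of type T1 → T3 where T1 → T1 is required
ordered ✗ (a type mismatch blocks all five)
linear ✗ (the type mismatch rejects it)
affine ✗ (not simply typable)
relevant ✗ (fails simple typing)
unrestricted ✗ (a type mismatch blocks all five)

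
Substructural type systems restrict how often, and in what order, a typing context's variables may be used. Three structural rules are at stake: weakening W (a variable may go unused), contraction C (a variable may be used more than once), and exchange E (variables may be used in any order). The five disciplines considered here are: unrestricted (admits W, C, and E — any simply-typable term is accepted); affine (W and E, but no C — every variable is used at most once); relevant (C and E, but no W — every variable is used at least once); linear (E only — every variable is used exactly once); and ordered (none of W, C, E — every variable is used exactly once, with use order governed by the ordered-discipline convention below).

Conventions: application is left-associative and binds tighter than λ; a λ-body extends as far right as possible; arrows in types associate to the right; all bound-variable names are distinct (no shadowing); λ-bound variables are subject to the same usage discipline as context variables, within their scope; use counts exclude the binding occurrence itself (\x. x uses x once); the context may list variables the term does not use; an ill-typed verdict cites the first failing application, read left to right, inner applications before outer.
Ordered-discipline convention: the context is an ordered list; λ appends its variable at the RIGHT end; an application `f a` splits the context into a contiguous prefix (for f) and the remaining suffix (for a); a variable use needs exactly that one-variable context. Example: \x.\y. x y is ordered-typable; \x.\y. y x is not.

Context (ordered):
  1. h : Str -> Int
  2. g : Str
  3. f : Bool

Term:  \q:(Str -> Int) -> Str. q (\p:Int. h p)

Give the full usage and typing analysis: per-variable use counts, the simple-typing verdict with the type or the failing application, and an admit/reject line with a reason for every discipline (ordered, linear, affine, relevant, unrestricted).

use counts: h ×1; g ×0; f ×0; q [bound] ×1; p [bound] ×1
uses in reading order: q, h, p
typing: ill-typed: an argument Int mismatches the expected Str
ordered: ✗, a type mismatch blocks all five
linear: ✗, the type mismatch rejects it
affine: ✗, not simply typable
relevant: ✗, fails simple typing
unrestricted: ✗, a type mismatch blocks all five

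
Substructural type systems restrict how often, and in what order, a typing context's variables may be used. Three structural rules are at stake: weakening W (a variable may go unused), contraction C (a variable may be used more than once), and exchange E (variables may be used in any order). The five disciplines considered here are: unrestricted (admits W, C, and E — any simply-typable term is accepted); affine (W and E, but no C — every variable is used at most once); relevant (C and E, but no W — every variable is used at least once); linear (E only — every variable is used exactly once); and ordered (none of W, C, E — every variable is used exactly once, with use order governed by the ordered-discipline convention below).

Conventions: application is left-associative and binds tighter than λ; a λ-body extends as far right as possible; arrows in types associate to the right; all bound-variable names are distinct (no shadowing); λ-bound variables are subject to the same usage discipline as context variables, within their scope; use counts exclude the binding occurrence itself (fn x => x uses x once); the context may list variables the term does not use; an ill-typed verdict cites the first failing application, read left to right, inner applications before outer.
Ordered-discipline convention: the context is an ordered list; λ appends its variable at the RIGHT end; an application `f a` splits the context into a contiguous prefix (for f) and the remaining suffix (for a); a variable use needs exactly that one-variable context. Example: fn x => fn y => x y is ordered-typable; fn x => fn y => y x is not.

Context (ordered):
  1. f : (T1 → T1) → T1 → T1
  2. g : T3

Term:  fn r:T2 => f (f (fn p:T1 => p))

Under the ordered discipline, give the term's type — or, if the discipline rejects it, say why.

not well-typed under ordered — uses contraction: f ×2; g, r left unused
use counts: f: 2×; g: 0×; r (λ-bound): 0×; p (λ-bound): 1×
uses in reading order: f, f, p
typing: ✓ — T2 → T1 → T1
all disciplines: ordered ✗ · linear ✗ · affine ✗ · relevant ✗ · unrestricted ✓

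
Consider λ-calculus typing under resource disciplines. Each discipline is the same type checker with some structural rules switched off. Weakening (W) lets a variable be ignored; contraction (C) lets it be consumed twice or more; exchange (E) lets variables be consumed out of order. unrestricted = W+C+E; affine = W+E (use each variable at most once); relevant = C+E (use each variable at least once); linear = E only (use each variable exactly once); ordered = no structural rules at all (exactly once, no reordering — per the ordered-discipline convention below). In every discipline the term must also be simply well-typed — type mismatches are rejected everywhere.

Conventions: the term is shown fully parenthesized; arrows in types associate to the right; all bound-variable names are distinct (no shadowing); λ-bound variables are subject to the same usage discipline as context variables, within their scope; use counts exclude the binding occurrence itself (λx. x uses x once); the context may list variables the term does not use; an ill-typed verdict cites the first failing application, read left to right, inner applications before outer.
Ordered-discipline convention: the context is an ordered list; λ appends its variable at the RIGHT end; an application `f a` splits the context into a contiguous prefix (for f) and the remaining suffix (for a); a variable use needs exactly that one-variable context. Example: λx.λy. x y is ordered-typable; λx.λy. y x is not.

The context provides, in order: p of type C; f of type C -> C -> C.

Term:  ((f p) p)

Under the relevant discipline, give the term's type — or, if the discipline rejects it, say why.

term : C
usage: p: 2×, f: 1×
uses in reading order: f, p, p
typing: well-typed — term : C
summary: ordered ✗ · linear ✗ · affine ✗ · relevant ✓ · unrestricted ✓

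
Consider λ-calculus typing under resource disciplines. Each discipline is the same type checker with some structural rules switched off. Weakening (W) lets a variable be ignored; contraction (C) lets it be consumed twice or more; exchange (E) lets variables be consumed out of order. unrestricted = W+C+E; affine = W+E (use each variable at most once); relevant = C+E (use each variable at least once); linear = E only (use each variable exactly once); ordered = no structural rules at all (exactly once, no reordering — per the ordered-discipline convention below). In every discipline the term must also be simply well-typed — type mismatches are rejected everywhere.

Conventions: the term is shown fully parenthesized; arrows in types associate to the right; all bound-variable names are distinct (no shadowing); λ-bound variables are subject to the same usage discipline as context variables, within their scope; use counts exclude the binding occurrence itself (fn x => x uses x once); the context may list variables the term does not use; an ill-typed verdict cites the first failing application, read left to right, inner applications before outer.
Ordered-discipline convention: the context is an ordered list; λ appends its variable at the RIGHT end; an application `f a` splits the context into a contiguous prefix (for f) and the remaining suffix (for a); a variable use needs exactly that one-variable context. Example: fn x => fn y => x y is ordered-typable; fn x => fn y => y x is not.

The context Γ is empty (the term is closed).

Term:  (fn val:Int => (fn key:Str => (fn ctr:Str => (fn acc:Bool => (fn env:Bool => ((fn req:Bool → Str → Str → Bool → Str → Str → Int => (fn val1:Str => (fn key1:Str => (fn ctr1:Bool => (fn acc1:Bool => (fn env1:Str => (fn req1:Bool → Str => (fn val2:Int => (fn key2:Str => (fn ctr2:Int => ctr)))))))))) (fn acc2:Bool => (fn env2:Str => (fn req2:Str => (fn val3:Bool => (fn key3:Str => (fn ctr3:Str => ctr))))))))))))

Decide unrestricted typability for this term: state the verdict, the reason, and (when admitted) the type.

no — not simply typable
counts: val [bound]: 0, key [bound]: 0, ctr [bound]: 2, acc [bound]: 0, env [bound]: 0, req [bound]: 0, val1 [bound]: 0, key1 [bound]: 0, ctr1 [bound]: 0, acc1 [bound]: 0, env1 [bound]: 0, req1 [bound]: 0, val2 [bound]: 0, key2 [bound]: 0, ctr2 [bound]: 0, acc2 [bound]: 0, env2 [bound]: 0, req2 [bound]: 0, val3 [bound]: 0, key3 [bound]: 0, ctr3 [bound]: 0
order of uses: ctr, ctr
typing: ill-typed: argument of type Bool → Str → Str → Bool → Str → Str → Str where Bool → Str → Str → Bool → Str → Str → Int is required
across the five disciplines: ordered ✗ · linear ✗ · affine ✗ · relevant ✗ · unrestricted ✗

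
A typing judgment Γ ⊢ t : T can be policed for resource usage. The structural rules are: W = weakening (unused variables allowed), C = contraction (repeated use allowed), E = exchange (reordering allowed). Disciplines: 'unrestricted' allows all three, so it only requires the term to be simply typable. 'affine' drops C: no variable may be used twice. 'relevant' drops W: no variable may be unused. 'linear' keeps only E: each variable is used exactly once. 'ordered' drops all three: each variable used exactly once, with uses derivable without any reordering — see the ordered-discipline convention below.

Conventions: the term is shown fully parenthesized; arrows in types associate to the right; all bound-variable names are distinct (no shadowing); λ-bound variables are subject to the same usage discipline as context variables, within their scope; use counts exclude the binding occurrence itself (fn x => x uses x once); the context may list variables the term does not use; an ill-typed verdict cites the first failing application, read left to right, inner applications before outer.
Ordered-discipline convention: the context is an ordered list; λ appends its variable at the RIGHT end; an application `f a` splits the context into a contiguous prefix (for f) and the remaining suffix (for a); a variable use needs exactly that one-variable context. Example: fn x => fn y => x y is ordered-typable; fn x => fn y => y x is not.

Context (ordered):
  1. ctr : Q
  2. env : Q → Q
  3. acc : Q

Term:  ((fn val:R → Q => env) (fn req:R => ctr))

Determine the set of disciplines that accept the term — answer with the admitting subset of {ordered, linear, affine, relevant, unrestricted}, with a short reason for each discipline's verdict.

admitting disciplines: affine, unrestricted
counts: ctr: 1×, env: 1×, acc: 0×, val (bound): 0×, req (bound): 0×
use order (left to right): env, ctr
typing: ✓ — Q → Q
ordered ✗ (unused: acc, val, req — weakening required)
linear ✗ (unused: acc, val, req — weakening required)
affine ✓ (no duplicate uses among ctr, env, acc, val, req)
relevant ✗ (unused: acc, val, req — weakening required)
unrestricted ✓ (typability at Q → Q is all that's needed)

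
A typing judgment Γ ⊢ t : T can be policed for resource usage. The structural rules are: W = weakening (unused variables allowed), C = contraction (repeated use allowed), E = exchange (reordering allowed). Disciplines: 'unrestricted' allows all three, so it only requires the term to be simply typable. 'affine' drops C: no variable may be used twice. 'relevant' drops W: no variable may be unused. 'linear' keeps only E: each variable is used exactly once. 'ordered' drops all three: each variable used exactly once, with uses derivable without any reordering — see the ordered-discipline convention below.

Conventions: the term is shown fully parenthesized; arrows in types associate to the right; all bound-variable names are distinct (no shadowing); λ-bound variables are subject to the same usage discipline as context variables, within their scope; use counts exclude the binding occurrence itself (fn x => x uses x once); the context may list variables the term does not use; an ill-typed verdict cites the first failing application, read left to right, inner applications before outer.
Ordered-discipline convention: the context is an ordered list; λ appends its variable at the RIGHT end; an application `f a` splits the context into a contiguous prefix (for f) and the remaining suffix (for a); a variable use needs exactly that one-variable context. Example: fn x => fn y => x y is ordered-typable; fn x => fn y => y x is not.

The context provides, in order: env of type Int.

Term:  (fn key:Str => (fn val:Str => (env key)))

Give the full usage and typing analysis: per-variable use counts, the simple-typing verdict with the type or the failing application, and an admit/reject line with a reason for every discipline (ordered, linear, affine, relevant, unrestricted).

variable uses: env: 1×; key (bound): 1×; val (bound): 0×
uses in reading order: env, key
typing: ill-typed: applying a non-function (Int)
ordered: ✗, the type mismatch rejects it
linear: ✗, not simply typable
affine: ✗, fails simple typing
relevant: ✗, a type mismatch blocks all five
unrestricted: ✗, the type mismatch rejects it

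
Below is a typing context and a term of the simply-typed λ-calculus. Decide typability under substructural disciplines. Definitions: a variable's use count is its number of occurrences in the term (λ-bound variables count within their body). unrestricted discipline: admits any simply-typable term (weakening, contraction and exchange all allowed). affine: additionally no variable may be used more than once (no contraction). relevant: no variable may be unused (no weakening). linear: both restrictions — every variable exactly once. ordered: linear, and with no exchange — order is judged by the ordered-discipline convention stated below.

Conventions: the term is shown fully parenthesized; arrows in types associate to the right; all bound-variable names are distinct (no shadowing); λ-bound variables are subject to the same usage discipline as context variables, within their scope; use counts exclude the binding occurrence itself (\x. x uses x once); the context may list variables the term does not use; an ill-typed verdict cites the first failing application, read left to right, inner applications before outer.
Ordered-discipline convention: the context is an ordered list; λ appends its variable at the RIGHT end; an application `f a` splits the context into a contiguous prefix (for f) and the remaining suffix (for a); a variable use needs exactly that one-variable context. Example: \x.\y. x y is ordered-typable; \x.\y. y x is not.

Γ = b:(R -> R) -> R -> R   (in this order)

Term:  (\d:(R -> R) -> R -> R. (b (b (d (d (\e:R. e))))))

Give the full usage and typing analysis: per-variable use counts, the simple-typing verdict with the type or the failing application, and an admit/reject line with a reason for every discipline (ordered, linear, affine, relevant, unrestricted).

counts: b: 2×, d (bound): 2×, e (bound): 1×
use order (left to right): b, b, d, d, e
typing: ✓ — ((R -> R) -> R -> R) -> R -> R
ordered: ✗, b ×2, d ×2 used more than once (contraction)
linear: ✗, b ×2, d ×2 used more than once (contraction)
affine: ✗, b ×2, d ×2 used more than once (contraction)
relevant: ✓, b, d, e: all used, weakening unneeded
unrestricted: ✓, typability at ((R -> R) -> R -> R) -> R -> R is all that's needed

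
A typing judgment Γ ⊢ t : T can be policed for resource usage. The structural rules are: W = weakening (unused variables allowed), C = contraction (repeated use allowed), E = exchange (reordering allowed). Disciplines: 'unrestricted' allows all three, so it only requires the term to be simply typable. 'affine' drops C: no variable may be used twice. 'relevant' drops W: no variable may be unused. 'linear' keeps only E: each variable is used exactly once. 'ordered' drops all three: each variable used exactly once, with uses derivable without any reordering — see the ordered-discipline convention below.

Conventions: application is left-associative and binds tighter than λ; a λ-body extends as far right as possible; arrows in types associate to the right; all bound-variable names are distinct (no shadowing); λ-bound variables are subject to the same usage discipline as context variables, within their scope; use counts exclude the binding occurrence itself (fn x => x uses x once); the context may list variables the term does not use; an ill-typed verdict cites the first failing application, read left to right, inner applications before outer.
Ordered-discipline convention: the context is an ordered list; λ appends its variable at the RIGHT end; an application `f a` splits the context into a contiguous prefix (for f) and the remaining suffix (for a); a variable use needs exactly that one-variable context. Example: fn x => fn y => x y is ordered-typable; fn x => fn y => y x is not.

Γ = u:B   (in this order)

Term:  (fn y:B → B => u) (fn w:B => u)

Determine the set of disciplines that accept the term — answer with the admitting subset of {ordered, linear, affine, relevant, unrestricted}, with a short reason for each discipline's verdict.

admitted by: unrestricted
use counts: u=2, y (bound)=0, w (bound)=0
use order (left to right): u, u
typing: the term checks, with type B
ordered ✗ (u ×2 used more than once (contraction); y, w left unused)
linear ✗ (u ×2 used more than once (contraction); y, w left unused)
affine ✗ (u ×2 used more than once (contraction))
relevant ✗ (y, w left unused)
unrestricted ✓ (simply typable at B; W, C, E all held)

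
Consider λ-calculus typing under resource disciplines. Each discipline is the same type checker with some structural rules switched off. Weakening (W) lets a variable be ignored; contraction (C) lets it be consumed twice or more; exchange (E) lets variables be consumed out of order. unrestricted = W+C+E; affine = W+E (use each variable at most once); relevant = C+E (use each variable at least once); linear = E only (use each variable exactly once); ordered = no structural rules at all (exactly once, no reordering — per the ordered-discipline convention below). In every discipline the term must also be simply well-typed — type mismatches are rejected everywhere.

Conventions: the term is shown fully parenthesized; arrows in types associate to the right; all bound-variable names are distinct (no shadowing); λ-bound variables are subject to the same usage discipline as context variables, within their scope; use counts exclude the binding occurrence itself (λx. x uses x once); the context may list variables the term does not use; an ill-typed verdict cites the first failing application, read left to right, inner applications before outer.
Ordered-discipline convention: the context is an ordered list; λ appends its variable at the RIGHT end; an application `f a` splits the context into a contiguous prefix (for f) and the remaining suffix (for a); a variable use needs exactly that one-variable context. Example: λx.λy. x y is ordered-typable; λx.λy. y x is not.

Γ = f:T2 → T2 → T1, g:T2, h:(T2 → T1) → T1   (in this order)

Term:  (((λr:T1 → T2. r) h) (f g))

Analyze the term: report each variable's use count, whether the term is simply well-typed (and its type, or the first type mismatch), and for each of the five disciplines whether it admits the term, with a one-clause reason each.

usage: f: 1, g: 1, h: 1, r (λ-bound): 1
use order (left to right): r, h, f, g
typing: ill-typed: argument of type (T2 → T1) → T1 where T1 → T2 is required
ordered: ✗, the type mismatch rejects it
linear: ✗, not simply typable
affine: ✗, fails simple typing
relevant: ✗, a type mismatch blocks all five
unrestricted: ✗, the type mismatch rejects it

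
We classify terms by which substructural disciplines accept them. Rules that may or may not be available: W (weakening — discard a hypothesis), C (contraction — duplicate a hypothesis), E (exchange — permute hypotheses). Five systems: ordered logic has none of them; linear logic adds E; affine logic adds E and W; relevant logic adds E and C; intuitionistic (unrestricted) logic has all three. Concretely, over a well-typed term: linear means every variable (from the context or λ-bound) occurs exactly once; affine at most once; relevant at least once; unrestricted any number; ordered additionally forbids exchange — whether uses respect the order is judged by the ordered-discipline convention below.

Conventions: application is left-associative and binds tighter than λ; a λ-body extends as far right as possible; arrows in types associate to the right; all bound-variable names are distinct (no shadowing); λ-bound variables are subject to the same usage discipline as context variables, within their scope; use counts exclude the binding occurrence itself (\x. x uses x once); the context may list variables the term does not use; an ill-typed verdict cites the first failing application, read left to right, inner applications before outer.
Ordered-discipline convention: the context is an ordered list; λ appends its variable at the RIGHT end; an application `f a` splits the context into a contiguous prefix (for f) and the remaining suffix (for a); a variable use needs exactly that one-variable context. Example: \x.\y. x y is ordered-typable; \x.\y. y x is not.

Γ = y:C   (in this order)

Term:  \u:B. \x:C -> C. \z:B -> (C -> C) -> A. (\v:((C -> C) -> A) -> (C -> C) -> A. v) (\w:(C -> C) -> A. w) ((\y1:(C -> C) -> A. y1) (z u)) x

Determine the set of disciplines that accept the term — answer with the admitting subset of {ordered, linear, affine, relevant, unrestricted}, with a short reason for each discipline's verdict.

admitted in: affine, unrestricted
counts: y: 0; u (λ-bound): 1; x (λ-bound): 1; z (λ-bound): 1; v (λ-bound): 1; w (λ-bound): 1; y1 (λ-bound): 1
uses in reading order: v, w, y1, z, u, x
typing: well-typed at B -> (C -> C) -> (B -> (C -> C) -> A) -> A
ordered: ✗ — unused: y — weakening required
linear: ✗ — unused: y — weakening required
affine: ✓ — y, u, x, z, v, w, y1: no repeats, contraction unneeded
relevant: ✗ — unused: y — weakening required
unrestricted: ✓ — typability at B -> (C -> C) -> (B -> (C -> C) -> A) -> A is all that's needed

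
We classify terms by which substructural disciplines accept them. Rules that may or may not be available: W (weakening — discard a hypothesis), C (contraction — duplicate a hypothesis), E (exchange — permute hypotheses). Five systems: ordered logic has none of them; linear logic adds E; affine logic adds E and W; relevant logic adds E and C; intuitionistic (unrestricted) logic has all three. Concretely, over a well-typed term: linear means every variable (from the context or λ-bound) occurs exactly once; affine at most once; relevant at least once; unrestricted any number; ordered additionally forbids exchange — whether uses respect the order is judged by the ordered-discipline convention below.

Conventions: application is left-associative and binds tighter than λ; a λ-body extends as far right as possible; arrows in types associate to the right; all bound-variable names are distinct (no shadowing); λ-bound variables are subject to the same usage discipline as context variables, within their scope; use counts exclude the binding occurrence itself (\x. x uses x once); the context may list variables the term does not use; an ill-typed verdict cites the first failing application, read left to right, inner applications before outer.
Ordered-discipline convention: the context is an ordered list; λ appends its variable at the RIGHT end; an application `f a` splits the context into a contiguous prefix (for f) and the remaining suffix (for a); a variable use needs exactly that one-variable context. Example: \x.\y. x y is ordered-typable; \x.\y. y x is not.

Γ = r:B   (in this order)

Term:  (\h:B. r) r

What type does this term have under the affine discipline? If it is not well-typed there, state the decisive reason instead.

not well-typed under affine — repeated use of r ×2
usage: r ×2, h (λ-bound) ×0
order of uses: r, r
typing: well-typed — term : B
across the five disciplines: ordered ✗ | linear ✗ | affine ✗ | relevant ✗ | unrestricted ✓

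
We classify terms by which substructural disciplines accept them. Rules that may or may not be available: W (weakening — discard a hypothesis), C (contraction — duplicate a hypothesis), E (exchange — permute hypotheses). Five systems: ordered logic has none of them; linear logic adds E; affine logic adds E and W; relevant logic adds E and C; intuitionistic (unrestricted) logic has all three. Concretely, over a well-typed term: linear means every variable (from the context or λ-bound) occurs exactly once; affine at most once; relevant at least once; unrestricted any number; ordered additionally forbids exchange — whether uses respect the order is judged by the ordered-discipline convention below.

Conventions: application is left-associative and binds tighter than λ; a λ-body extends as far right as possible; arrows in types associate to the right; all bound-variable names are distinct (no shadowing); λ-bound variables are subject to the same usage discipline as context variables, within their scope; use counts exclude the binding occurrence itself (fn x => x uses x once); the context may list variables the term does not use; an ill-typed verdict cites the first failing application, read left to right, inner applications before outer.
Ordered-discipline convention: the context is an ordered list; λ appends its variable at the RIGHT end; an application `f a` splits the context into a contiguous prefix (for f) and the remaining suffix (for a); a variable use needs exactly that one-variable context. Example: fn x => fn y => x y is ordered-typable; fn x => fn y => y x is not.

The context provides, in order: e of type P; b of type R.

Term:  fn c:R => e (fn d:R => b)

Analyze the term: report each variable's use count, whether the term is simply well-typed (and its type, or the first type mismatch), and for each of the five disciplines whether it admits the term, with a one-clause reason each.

variable uses: e: 1; b: 1; c (λ-bound): 0; d (λ-bound): 0
left-to-right use order: e, b
typing: ill-typed: non-function type P applied to an argument
ordered ✗ (fails simple typing)
linear ✗ (a type mismatch blocks all five)
affine ✗ (the type mismatch rejects it)
relevant ✗ (not simply typable)
unrestricted ✗ (fails simple typing)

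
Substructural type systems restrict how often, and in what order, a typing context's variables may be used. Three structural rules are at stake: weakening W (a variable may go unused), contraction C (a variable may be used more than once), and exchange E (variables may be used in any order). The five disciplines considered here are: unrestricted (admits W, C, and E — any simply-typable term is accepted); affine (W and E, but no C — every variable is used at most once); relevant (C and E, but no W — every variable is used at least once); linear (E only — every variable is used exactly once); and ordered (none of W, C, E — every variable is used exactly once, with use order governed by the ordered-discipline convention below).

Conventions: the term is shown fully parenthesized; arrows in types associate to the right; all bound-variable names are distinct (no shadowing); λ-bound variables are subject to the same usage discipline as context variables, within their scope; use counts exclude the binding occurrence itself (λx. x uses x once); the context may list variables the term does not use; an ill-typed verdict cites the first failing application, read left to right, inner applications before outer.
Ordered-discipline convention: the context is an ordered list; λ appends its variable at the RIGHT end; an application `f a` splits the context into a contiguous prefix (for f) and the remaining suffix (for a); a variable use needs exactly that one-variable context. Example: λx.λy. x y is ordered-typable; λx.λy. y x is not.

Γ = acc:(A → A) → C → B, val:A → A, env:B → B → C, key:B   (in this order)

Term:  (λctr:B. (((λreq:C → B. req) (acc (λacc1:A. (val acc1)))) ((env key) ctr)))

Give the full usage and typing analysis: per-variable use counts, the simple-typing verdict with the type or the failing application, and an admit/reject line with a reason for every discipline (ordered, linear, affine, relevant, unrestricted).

counts: acc=1, val=1, env=1, key=1, ctr (bound)=1, req (bound)=1, acc1 (bound)=1
use order (left to right): req, acc, val, acc1, env, key, ctr
typing: the term checks, with type B → B
ordered ✓ (acc, val, env, key, ctr, req, acc1 once each; derivable with no W/C/E)
linear ✓ (exactly-once usage across acc, val, env, key, ctr, req, acc1)
affine ✓ (acc, val, env, key, ctr, req, acc1: no repeats, contraction unneeded)
relevant ✓ (acc, val, env, key, ctr, req, acc1: all used, weakening unneeded)
unrestricted ✓ (well-typed at B → B; no restrictions here)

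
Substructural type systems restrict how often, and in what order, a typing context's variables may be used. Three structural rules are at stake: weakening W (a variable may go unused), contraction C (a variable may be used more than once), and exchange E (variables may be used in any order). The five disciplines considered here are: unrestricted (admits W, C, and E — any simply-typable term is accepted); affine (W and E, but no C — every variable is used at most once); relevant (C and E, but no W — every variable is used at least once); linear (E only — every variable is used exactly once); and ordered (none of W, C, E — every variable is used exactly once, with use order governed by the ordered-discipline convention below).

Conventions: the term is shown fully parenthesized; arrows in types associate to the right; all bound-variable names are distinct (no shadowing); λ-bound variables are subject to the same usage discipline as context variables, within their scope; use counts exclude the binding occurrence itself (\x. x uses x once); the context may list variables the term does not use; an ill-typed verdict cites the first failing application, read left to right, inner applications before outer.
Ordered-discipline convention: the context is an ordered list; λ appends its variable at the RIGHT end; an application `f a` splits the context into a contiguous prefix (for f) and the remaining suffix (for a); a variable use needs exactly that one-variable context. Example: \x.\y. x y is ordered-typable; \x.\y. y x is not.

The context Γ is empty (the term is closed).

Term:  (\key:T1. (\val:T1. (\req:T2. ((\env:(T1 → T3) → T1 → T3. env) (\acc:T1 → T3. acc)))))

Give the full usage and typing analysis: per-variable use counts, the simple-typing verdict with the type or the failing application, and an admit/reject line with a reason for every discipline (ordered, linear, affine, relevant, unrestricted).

counts: key (λ-bound): 0; val (λ-bound): 0; req (λ-bound): 0; env (λ-bound): 1; acc (λ-bound): 1
uses in reading order: env, acc
typing: well-typed — term : T1 → T1 → T2 → (T1 → T3) → T1 → T3
ordered: ✗ — needs weakening: key, val, req unused
linear: ✗ — needs weakening: key, val, req unused
affine: ✓ — none of key, val, req, env, acc used more than once
relevant: ✗ — needs weakening: key, val, req unused
unrestricted: ✓ — well-typed at T1 → T1 → T2 → (T1 → T3) → T1 → T3; no restrictions here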